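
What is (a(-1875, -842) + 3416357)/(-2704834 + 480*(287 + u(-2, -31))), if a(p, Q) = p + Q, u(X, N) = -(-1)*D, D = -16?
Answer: -1706820/1287377 ≈ -1.3258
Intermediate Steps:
u(X, N) = -16 (u(X, N) = -(-1)*(-16) = -1*16 = -16)
a(p, Q) = Q + p
(a(-1875, -842) + 3416357)/(-2704834 + 480*(287 + u(-2, -31))) = ((-842 - 1875) + 3416357)/(-2704834 + 480*(287 - 16)) = (-2717 + 3416357)/(-2704834 + 480*271) = 3413640/(-2704834 + 130080) = 3413640/(-2574754) = 3413640*(-1/2574754) = -1706820/1287377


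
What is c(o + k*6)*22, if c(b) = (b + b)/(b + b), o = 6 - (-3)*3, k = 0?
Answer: 22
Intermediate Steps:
o = 15 (o = 6 - 1*(-9) = 6 + 9 = 15)
c(b) = 1 (c(b) = (2*b)/((2*b)) = (2*b)*(1/(2*b)) = 1)
c(o + k*6)*22 = 1*22 = 22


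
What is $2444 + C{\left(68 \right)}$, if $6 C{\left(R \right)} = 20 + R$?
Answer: $\frac{7376}{3} \approx 2458.7$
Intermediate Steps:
$C{\left(R \right)} = \frac{10}{3} + \frac{R}{6}$ ($C{\left(R \right)} = \frac{20 + R}{6} = \frac{10}{3} + \frac{R}{6}$)
$2444 + C{\left(68 \right)} = 2444 + \left(\frac{10}{3} + \frac{1}{6} \cdot 68\right) = 2444 + \left(\frac{10}{3} + \frac{34}{3}\right) = 2444 + \frac{44}{3} = \frac{7376}{3}$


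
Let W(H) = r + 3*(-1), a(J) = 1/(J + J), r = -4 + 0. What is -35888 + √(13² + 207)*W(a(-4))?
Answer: -35888 - 14*√94 ≈ -36024.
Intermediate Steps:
r = -4
a(J) = 1/(2*J)
W(H) = -7 (W(H) = -4 + 3*(-1) = -4 - 3 = -7)
-35888 + √(13² + 207)*W(a(-4)) = -35888 + √(13² + 207)*(-7) = -35888 + √(169 + 207)*(-7) = -35888 + √376*(-7) = -35888 + (2*√94)*(-7) = -35888 - 14*√94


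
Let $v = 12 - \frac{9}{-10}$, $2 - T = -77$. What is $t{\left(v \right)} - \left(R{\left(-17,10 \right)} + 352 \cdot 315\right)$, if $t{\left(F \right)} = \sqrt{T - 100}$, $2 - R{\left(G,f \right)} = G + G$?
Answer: $-110916 + i \sqrt{21} \approx -1.1092 \cdot 10^{5} + 4.5826 i$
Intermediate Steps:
$T = 79$ ($T = 2 - -77 = 2 + 77 = 79$)
$R{\left(G,f \right)} = 2 - 2 G$ ($R{\left(G,f \right)} = 2 - \left(G + G\right) = 2 - 2 G$)
$v = \frac{129}{10}$ ($v = 12 - - \frac{9}{10} = 12 + \frac{9}{10} = \frac{129}{10} \approx 12.9$)
$t{\left(F \right)} = i \sqrt{21}$ ($t{\left(F \right)} = \sqrt{79 - 100} = \sqrt{-21} = i \sqrt{21}$)
$t{\left(v \right)} - \left(R{\left(-17,10 \right)} + 352 \cdot 315\right) = i \sqrt{21} - \left(\left(2 - -34\right) + 352 \cdot 315\right) = i \sqrt{21} - \left(\left(2 + 34\right) + 110880\right) = i \sqrt{21} - \left(36 + 110880\right) = i \sqrt{21} - 110916 = -110916 + i \sqrt{21}$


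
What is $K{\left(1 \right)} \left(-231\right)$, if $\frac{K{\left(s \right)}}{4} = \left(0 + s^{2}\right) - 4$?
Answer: $2772$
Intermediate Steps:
$K{\left(s \right)} = -16 + 4 s^{2}$ ($K{\left(s \right)} = 4 \left(\left(0 + s^{2}\right) - 4\right) = 4 \left(s^{2} - 4\right) = 4 \left(-4 + s^{2}\right) = -16 + 4 s^{2}$)
$K{\left(1 \right)} \left(-231\right) = \left(-16 + 4 \cdot 1^{2}\right) \left(-231\right) = \left(-16 + 4 \cdot 1\right) \left(-231\right) = \left(-16 + 4\right) \left(-231\right) = \left(-12\right) \left(-231\right) = 2772$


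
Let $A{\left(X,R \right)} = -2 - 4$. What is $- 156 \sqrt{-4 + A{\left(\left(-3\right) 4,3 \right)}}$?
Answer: $- 156 i \sqrt{10} \approx - 493.32 i$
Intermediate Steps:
$A{\left(X,R \right)} = -6$
$- 156 \sqrt{-4 + A{\left(\left(-3\right) 4,3 \right)}} = - 156 \sqrt{-4 - 6} = - 156 \sqrt{-10} = - 156 i \sqrt{10}$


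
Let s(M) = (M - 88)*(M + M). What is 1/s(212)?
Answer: 1/52576 ≈ 1.9020e-5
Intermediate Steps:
s(M) = 2*M*(-88 + M) (s(M) = (-88 + M)*(2*M) = 2*M*(-88 + M))
1/s(212) = 1/(2*212*(-88 + 212)) = 1/(2*212*124) = 1/52576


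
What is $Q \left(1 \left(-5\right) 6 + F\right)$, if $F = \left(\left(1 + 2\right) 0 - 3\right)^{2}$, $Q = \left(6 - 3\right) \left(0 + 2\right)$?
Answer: $-126$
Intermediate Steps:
$Q = 6$ ($Q = 3 \cdot 2 = 6$)
$F = 9$ ($F = \left(3 \cdot 0 - 3\right)^{2} = \left(0 - 3\right)^{2} = \left(-3\right)^{2} = 9$)
$Q \left(1 \left(-5\right) 6 + F\right) = 6 \left(1 \left(-5\right) 6 + 9\right) = 6 \left(\left(-5\right) 6 + 9\right) = 6 \left(-30 + 9\right) = 6 \left(-21\right) = -126$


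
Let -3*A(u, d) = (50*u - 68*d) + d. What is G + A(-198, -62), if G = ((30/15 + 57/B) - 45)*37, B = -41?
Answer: 33566/123 ≈ 272.89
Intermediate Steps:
A(u, d) = -50*u/3 + 67*d/3 (A(u, d) = -((50*u - 68*d) + d)/3 = -((-68*d + 50*u) + d)/3 = -(-67*d + 50*u)/3 = -50*u/3 + 67*d/3)
G = -67340/41 (G = ((30/15 + 57/(-41)) - 45)*37 = ((30*(1/15) + 57*(-1/41)) - 45)*37 = ((2 - 57/41) - 45)*37 = (25/41 - 45)*37 = -1820/41*37 = -67340/41 ≈ -1642.4)
G + A(-198, -62) = -67340/41 + (-50/3*(-198) + (67/3)*(-62)) = -67340/41 + (3300 - 4154/3) = -67340/41 + 5746/3 = 33566/123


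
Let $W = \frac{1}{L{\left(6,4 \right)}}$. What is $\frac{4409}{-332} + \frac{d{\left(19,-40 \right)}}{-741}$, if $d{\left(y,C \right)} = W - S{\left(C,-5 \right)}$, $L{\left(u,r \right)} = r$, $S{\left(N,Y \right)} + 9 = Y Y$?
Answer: $- \frac{271820}{20501} \approx -13.259$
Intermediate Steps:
$S{\left(N,Y \right)} = -9 + Y^{2}$ ($S{\left(N,Y \right)} = -9 + Y Y = -9 + Y^{2}$)
$W = \frac{1}{4} \approx 0.25$
$d{\left(y,C \right)} = - \frac{63}{4}$ ($d{\left(y,C \right)} = \frac{1}{4} - \left(-9 + \left(-5\right)^{2}\right) = \frac{1}{4} - \left(-9 + 25\right) = \frac{1}{4} - 16 = - \frac{63}{4}$)
$\frac{4409}{-332} + \frac{d{\left(19,-40 \right)}}{-741} = \frac{4409}{-332} - \frac{63}{4 \left(-741\right)} = 4409 \left(- \frac{1}{332}\right) - - \frac{21}{988} = - \frac{4409}{332} + \frac{21}{988} = - \frac{271820}{20501}$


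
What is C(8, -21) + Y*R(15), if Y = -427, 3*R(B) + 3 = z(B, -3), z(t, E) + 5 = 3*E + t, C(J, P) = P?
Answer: 791/3 ≈ 263.67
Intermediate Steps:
z(t, E) = -5 + t + 3*E (z(t, E) = -5 + (3*E + t) = -5 + (t + 3*E) = -5 + t + 3*E)
R(B) = -17/3 + B/3 (R(B) = -1 + (-5 + B + 3*(-3))/3 = -1 + (-5 + B - 9)/3 = -1 + (-14 + B)/3 = -1 + (-14/3 + B/3) = -17/3 + B/3)
C(8, -21) + Y*R(15) = -21 - 427*(-17/3 + (⅓)*15) = -21 - 427*(-17/3 + 5) = -21 - 427*(-⅔) = -21 + 854/3 = 791/3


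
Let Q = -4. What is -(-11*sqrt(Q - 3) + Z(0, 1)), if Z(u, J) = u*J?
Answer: 11*I*sqrt(7) ≈ 29.103*I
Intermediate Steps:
Z(u, J) = J*u
-(-11*sqrt(Q - 3) + Z(0, 1)) = -(-11*sqrt(-4 - 3) + 1*0) = -(-11*I*sqrt(7) + 0) = -(-11)*I*sqrt(7) = 11*I*sqrt(7)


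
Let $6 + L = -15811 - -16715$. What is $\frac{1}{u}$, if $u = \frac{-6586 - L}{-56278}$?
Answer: $\frac{28139}{3742} \approx 7.5198$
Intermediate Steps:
$L = 898$ ($L = -6 - -904 = -6 + \left(-15811 + 16715\right) = -6 + 904 = 898$)
$u = \frac{3742}{28139}$ ($u = \frac{-6586 - 898}{-56278} = \left(-6586 - 898\right) \left(- \frac{1}{56278}\right) = \left(-7484\right) \left(- \frac{1}{56278}\right) = \frac{3742}{28139} \approx 0.13298$)
$\frac{1}{u} = \frac{1}{\frac{3742}{28139}} = \frac{28139}{3742}$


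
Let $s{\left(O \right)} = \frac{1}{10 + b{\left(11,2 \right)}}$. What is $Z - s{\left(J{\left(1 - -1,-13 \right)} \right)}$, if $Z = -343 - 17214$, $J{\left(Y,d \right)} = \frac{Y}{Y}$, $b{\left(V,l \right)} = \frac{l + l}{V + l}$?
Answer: $- \frac{2352651}{134} \approx -17557.0$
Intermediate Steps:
$b{\left(V,l \right)} = \frac{2 l}{V + l}$
$J{\left(Y,d \right)} = 1$
$Z = -17557$
$s{\left(O \right)} = \frac{13}{134}$ ($s{\left(O \right)} = \frac{1}{10 + 2 \cdot 2 \frac{1}{11 + 2}} = \frac{1}{10 + 2 \cdot 2 \cdot \frac{1}{13}} = \frac{1}{10 + \frac{4}{13}} = \frac{1}{\frac{134}{13}} = \frac{13}{134}$)
$Z - s{\left(J{\left(1 - -1,-13 \right)} \right)} = -17557 - \frac{13}{134} = - \frac{2352651}{134}$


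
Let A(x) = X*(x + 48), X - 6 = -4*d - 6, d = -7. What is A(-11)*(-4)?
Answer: -4144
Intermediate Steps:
X = 28 (X = 6 + (-4*(-7) - 6) = 6 + (28 - 6) = 6 + 22 = 28)
A(x) = 1344 + 28*x (A(x) = 28*(x + 48) = 28*(48 + x) = 1344 + 28*x)
A(-11)*(-4) = (1344 + 28*(-11))*(-4) = (1344 - 308)*(-4) = 1036*(-4) = -4144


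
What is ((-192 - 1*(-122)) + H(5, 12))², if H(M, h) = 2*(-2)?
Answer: 5476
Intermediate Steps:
H(M, h) = -4
((-192 - 1*(-122)) + H(5, 12))² = ((-192 - 1*(-122)) - 4)² = ((-192 + 122) - 4)² = (-70 - 4)² = (-74)² = 5476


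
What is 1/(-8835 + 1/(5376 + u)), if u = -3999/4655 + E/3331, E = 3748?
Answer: -83363333951/736515039951280 ≈ -0.00011319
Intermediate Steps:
u = 4126271/15505805 (u = -3999/4655 + 3748/3331 = 4126271/15505805 ≈ 0.26611)
1/(-8835 + 1/(5376 + u)) = 1/(-8835 + 1/(5376 + 4126271/15505805)) = 1/(-8835 + 1/(83363333951/15505805)) = 1/(-8835 + 15505805/83363333951) = 1/(-736515039951280/83363333951) = -83363333951/736515039951280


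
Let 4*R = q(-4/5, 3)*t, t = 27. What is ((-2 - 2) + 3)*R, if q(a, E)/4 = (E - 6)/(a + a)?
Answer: -405/8 ≈ -50.625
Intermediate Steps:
q(a, E) = 2*(-6 + E)/a (q(a, E) = 4*((E - 6)/(a + a)) = 4*((-6 + E)/((2*a))) = 4*((-6 + E)*(1/(2*a))) = 4*((-6 + E)/(2*a)) = 2*(-6 + E)/a)
R = 405/8 (R = ((2*(-6 + 3)/((-4/5)))*27)/4 = ((2*(-3)/(-4*⅕))*27)/4 = ((2*(-3)/(-⅘))*27)/4 = ((2*(-5/4)*(-3))*27)/4 = ((15/2)*27)/4 = (¼)*(405/2) = 405/8 ≈ 50.625)
((-2 - 2) + 3)*R = ((-2 - 2) + 3)*(405/8) = (-4 + 3)*(405/8) = -1*405/8 = -405/8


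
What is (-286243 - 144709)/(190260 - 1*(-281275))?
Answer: -430952/471535 ≈ -0.91393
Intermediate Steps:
(-286243 - 144709)/(190260 - 1*(-281275)) = -430952/(190260 + 281275) = -430952/471535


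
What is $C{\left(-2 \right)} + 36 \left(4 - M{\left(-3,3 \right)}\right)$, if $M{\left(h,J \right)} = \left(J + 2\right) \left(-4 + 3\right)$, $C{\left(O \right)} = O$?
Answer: $322$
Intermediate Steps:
$M{\left(h,J \right)} = -2 - J$ ($M{\left(h,J \right)} = \left(2 + J\right) \left(-1\right) = -2 - J$)
$C{\left(-2 \right)} + 36 \left(4 - M{\left(-3,3 \right)}\right) = -2 + 36 \left(4 - \left(-2 - 3\right)\right) = -2 + 36 \left(4 - -5\right) = -2 + 36 \left(4 + 5\right) = -2 + 36 \cdot 9 = -2 + 324 = 322$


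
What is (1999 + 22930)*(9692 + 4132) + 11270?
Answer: 344629766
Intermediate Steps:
(1999 + 22930)*(9692 + 4132) + 11270 = 24929*13824 + 11270 = 344618496 + 11270 = 344629766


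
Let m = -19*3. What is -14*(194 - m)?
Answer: -3514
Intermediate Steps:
m = -57
-14*(194 - m) = -14*(194 - 1*(-57)) = -14*(194 + 57) = -14*251 = -3514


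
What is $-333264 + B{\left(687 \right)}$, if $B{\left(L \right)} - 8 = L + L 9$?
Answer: $-326386$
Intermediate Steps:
$B{\left(L \right)} = 8 + 10 L$ ($B{\left(L \right)} = 8 + \left(L + L 9\right) = 8 + \left(L + 9 L\right) = 8 + 10 L$)
$-333264 + B{\left(687 \right)} = -333264 + \left(8 + 10 \cdot 687\right) = -333264 + \left(8 + 6870\right) = -333264 + 6878 = -326386$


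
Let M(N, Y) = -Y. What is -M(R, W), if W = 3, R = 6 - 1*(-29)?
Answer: 3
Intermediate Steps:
R = 35 (R = 6 + 29 = 35)
-M(R, W) = -(-1)*3 = -1*(-3) = 3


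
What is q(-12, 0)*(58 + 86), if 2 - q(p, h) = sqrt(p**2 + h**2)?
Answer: -1440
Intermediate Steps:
q(p, h) = 2 - sqrt(h**2 + p**2) (q(p, h) = 2 - sqrt(p**2 + h**2) = 2 - sqrt(h**2 + p**2))
q(-12, 0)*(58 + 86) = (2 - sqrt(0**2 + (-12)**2))*(58 + 86) = (2 - sqrt(0 + 144))*144 = (2 - sqrt(144))*144 = (2 - 1*12)*144 = (2 - 12)*144 = -10*144 = -1440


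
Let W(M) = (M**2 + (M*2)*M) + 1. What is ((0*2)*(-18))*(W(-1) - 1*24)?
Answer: 0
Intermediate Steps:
W(M) = 1 + 3*M**2 (W(M) = (M**2 + (2*M)*M) + 1 = (M**2 + 2*M**2) + 1 = 3*M**2 + 1 = 1 + 3*M**2)
((0*2)*(-18))*(W(-1) - 1*24) = ((0*2)*(-18))*((1 + 3*(-1)**2) - 1*24) = (0*(-18))*((1 + 3*1) - 24) = 0*((1 + 3) - 24) = 0*(4 - 24) = 0*(-20) = 0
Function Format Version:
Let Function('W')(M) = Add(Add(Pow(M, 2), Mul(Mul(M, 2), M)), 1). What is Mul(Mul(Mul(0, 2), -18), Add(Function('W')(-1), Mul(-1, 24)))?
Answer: 0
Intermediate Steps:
Function('W')(M) = Add(1, Mul(3, Pow(M, 2))) (Function('W')(M) = Add(Add(Pow(M, 2), Mul(Mul(2, M), M)), 1) = Add(Add(Pow(M, 2), Mul(2, Pow(M, 2))), 1) = Add(Mul(3, Pow(M, 2)), 1) = Add(1, Mul(3, Pow(M, 2))))
Mul(Mul(Mul(0, 2), -18), Add(Function('W')(-1), Mul(-1, 24))) = Mul(Mul(Mul(0, 2), -18), Add(Add(1, Mul(3, Pow(-1, 2))), Mul(-1, 24))) = Mul(Mul(0, -18), Add(Add(1, Mul(3, 1)), -24)) = Mul(0, Add(Add(1, 3), -24)) = Mul(0, Add(4, -24)) = Mul(0, -20) = 0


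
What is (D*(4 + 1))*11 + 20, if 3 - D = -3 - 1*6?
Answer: 680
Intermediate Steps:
D = 12 (D = 3 - (-3 - 1*6) = 3 - (-3 - 6) = 3 - 1*(-9) = 3 + 9 = 12)
(D*(4 + 1))*11 + 20 = (12*(4 + 1))*11 + 20 = (12*5)*11 + 20 = 60*11 + 20 = 660 + 20 = 680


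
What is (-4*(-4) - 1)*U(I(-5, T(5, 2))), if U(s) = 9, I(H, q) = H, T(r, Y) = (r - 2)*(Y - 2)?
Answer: 135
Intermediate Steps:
T(r, Y) = (-2 + Y)*(-2 + r) (T(r, Y) = (-2 + r)*(-2 + Y) = (-2 + Y)*(-2 + r))
(-4*(-4) - 1)*U(I(-5, T(5, 2))) = (-4*(-4) - 1)*9 = (16 - 1)*9 = 15*9 = 135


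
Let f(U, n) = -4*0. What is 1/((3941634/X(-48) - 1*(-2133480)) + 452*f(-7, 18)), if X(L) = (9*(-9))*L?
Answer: 648/1383151979 ≈ 4.6850e-7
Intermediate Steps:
X(L) = -81*L
f(U, n) = 0
1/((3941634/X(-48) - 1*(-2133480)) + 452*f(-7, 18)) = 1/((3941634/((-81*(-48))) - 1*(-2133480)) + 452*0) = 1/((3941634/3888 + 2133480) + 0) = 1/((3941634*(1/3888) + 2133480) + 0) = 1/((656939/648 + 2133480) + 0) = 1/(1383151979/648 + 0) = 1/(1383151979/648) = 648/1383151979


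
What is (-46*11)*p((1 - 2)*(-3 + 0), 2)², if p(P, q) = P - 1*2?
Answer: -506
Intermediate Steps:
p(P, q) = -2 + P (p(P, q) = P - 2 = -2 + P)
(-46*11)*p((1 - 2)*(-3 + 0), 2)² = (-46*11)*(-2 + (1 - 2)*(-3 + 0))² = -506*(-2 - 1*(-3))² = -506*(-2 + 3)² = -506*1² = -506*1 = -506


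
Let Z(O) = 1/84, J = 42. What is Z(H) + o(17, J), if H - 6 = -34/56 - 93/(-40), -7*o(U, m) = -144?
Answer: 247/12 ≈ 20.583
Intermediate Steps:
o(U, m) = 144/7 (o(U, m) = -⅐*(-144) = 144/7)
H = 2161/280 (H = 6 + (-34/56 - 93/(-40)) = 6 + (-34*1/56 - 93*(-1/40)) = 6 + (-17/28 + 93/40) = 6 + 481/280 = 2161/280 ≈ 7.7179)
Z(O) = 1/84
Z(H) + o(17, J) = 1/84 + 144/7 = 247/12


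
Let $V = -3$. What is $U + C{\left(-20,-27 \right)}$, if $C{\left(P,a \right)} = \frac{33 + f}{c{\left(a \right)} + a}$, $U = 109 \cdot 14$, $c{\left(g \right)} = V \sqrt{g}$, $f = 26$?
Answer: $\frac{54877}{36} + \frac{59 i \sqrt{3}}{108} \approx 1524.4 + 0.94621 i$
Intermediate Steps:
$c{\left(g \right)} = - 3 \sqrt{g}$
$U = 1526$
$C{\left(P,a \right)} = \frac{59}{a - 3 \sqrt{a}}$ ($C{\left(P,a \right)} = \frac{33 + 26}{- 3 \sqrt{a} + a} = \frac{59}{a - 3 \sqrt{a}}$)
$U + C{\left(-20,-27 \right)} = 1526 + \frac{59}{-27 - 3 \sqrt{-27}} = 1526 + \frac{59}{-27 - 3 \cdot 3 i \sqrt{3}} = 1526 + \frac{59}{-27 - 9 i \sqrt{3}}$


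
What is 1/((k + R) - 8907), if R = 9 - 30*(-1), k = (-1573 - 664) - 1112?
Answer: -1/12217 ≈ -8.1853e-5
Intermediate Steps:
k = -3349 (k = -2237 - 1112 = -3349)
R = 39 (R = 9 + 30 = 39)
1/((k + R) - 8907) = 1/((-3349 + 39) - 8907) = 1/(-3310 - 8907) = 1/(-12217) = -1/12217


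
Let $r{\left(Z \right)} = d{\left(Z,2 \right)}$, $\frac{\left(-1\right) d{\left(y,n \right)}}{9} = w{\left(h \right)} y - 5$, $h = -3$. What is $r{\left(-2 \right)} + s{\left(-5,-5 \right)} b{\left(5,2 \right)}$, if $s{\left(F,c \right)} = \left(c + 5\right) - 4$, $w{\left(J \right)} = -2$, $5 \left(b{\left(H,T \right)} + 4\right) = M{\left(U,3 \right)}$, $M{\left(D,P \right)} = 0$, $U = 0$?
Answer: $25$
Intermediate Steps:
$b{\left(H,T \right)} = -4$ ($b{\left(H,T \right)} = -4 + \frac{1}{5} \cdot 0 = -4 + 0 = -4$)
$d{\left(y,n \right)} = 45 + 18 y$ ($d{\left(y,n \right)} = - 9 \left(- 2 y - 5\right) = - 9 \left(-5 - 2 y\right) = 45 + 18 y$)
$r{\left(Z \right)} = 45 + 18 Z$
$s{\left(F,c \right)} = 1 + c$ ($s{\left(F,c \right)} = \left(5 + c\right) - 4 = 1 + c$)
$r{\left(-2 \right)} + s{\left(-5,-5 \right)} b{\left(5,2 \right)} = \left(45 + 18 \left(-2\right)\right) + \left(1 - 5\right) \left(-4\right) = \left(45 - 36\right) - -16 = 9 + 16 = 25$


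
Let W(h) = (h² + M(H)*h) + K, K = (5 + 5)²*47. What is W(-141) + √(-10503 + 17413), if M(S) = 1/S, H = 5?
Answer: 122764/5 + √6910 ≈ 24636.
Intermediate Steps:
K = 4700 (K = 10²*47 = 100*47 = 4700)
W(h) = 4700 + h² + h/5 (W(h) = (h² + h/5) + 4700 = 4700 + h² + h/5)
W(-141) + √(-10503 + 17413) = (4700 + (-141)² + (⅕)*(-141)) + √(-10503 + 17413) = (4700 + 19881 - 141/5) + √6910 = 122764/5 + √6910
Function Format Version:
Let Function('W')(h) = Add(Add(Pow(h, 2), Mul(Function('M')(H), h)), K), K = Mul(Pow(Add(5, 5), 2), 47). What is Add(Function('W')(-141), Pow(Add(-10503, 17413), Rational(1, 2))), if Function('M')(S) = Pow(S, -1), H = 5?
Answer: Add(Rational(122764, 5), Pow(6910, Rational(1, 2))) ≈ 24636.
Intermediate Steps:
K = 4700 (K = Mul(Pow(10, 2), 47) = Mul(100, 47) = 4700)
Function('W')(h) = Add(4700, Pow(h, 2), Mul(Rational(1, 5), h)) (Function('W')(h) = Add(Add(Pow(h, 2), Mul(Pow(5, -1), h)), 4700) = Add(Add(Pow(h, 2), Mul(Rational(1, 5), h)), 4700) = Add(4700, Pow(h, 2), Mul(Rational(1, 5), h)))
Add(Function('W')(-141), Pow(Add(-10503, 17413), Rational(1, 2))) = Add(Add(4700, Pow(-141, 2), Mul(Rational(1, 5), -141)), Pow(Add(-10503, 17413), Rational(1, 2))) = Add(Add(4700, 19881, Rational(-141, 5)), Pow(6910, Rational(1, 2))) = Add(Rational(122764, 5), Pow(6910, Rational(1, 2)))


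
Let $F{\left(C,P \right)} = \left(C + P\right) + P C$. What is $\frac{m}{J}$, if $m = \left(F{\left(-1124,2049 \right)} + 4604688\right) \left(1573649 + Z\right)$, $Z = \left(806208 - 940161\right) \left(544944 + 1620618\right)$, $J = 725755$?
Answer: $- \frac{667924429669701169}{725755} \approx -9.2032 \cdot 10^{11}$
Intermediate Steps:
$F{\left(C,P \right)} = C + P + C P$ ($F{\left(C,P \right)} = \left(C + P\right) + C P = C + P + C P$)
$Z = -290083526586$ ($Z = \left(-133953\right) 2165562 = -290083526586$)
$m = -667924429669701169$ ($m = \left(\left(-1124 + 2049 - 2303076\right) + 4604688\right) \left(1573649 - 290083526586\right) = \left(\left(-1124 + 2049 - 2303076\right) + 4604688\right) \left(-290081952937\right) = \left(-2302151 + 4604688\right) \left(-290081952937\right) = 2302537 \left(-290081952937\right) = -667924429669701169$)
$\frac{m}{J} = - \frac{667924429669701169}{725755}$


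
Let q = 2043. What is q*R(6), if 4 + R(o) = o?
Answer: 4086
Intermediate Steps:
R(o) = -4 + o
q*R(6) = 2043*(-4 + 6) = 2043*2 = 4086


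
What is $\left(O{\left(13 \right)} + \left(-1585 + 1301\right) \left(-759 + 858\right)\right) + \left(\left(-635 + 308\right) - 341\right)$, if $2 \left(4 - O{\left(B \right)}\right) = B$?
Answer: $- \frac{57573}{2} \approx -28787.0$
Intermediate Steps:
$O{\left(B \right)} = 4 - \frac{B}{2}$
$\left(O{\left(13 \right)} + \left(-1585 + 1301\right) \left(-759 + 858\right)\right) + \left(\left(-635 + 308\right) - 341\right) = \left(\left(4 - \frac{13}{2}\right) + \left(-1585 + 1301\right) \left(-759 + 858\right)\right) + \left(\left(-635 + 308\right) - 341\right) = \left(\left(4 - \frac{13}{2}\right) - 28116\right) - 668 = \left(- \frac{5}{2} - 28116\right) - 668 = - \frac{56237}{2} - 668 = - \frac{57573}{2}$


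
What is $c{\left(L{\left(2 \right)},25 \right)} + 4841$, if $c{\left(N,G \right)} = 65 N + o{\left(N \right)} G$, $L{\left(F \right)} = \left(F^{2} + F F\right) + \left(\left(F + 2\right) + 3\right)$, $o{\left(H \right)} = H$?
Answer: $6191$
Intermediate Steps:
$L{\left(F \right)} = 5 + F + 2 F^{2}$ ($L{\left(F \right)} = \left(F^{2} + F^{2}\right) + \left(\left(2 + F\right) + 3\right) = 2 F^{2} + \left(5 + F\right) = 5 + F + 2 F^{2}$)
$c{\left(N,G \right)} = 65 N + G N$ ($c{\left(N,G \right)} = 65 N + N G = 65 N + G N$)
$c{\left(L{\left(2 \right)},25 \right)} + 4841 = \left(5 + 2 + 2 \cdot 2^{2}\right) \left(65 + 25\right) + 4841 = \left(5 + 2 + 2 \cdot 4\right) 90 + 4841 = \left(5 + 2 + 8\right) 90 + 4841 = 15 \cdot 90 + 4841 = 1350 + 4841 = 6191$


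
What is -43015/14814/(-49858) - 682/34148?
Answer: -125563469191/6305397569244 ≈ -0.019914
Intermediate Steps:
-43015/14814/(-49858) - 682/34148 = -43015*1/14814*(-1/49858) - 682*1/34148 = -43015/14814*(-1/49858) - 341/17074 = 43015/738596412 - 341/17074 = -125563469191/6305397569244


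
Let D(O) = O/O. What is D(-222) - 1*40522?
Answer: -40521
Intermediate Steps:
D(O) = 1
D(-222) - 1*40522 = 1 - 1*40522 = 1 - 40522 = -40521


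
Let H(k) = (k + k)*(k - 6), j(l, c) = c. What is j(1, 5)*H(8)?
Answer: 160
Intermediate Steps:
H(k) = 2*k*(-6 + k) (H(k) = (2*k)*(-6 + k) = 2*k*(-6 + k))
j(1, 5)*H(8) = 5*(2*8*(-6 + 8)) = 5*(2*8*2) = 5*32 = 160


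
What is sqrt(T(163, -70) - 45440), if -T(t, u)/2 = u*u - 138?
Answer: 2*I*sqrt(13741) ≈ 234.44*I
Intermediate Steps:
T(t, u) = 276 - 2*u**2 (T(t, u) = -2*(u*u - 138) = -2*(u**2 - 138) = -2*(-138 + u**2) = 276 - 2*u**2)
sqrt(T(163, -70) - 45440) = sqrt((276 - 2*(-70)**2) - 45440) = sqrt((276 - 2*4900) - 45440) = sqrt((276 - 9800) - 45440) = sqrt(-9524 - 45440) = sqrt(-54964) = 2*I*sqrt(13741)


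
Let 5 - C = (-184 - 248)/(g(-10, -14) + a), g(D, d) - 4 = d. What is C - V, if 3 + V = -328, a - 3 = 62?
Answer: 18912/55 ≈ 343.85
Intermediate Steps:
a = 65 (a = 3 + 62 = 65)
g(D, d) = 4 + d
V = -331 (V = -3 - 328 = -331)
C = 707/55 (C = 5 - (-184 - 248)/((4 - 14) + 65) = 5 - (-432)/(-10 + 65) = 5 - (-432)/55 = 5 - 1*(-432/55) = 5 + 432/55 = 707/55 ≈ 12.855)
C - V = 707/55 - 1*(-331) = 707/55 + 331 = 18912/55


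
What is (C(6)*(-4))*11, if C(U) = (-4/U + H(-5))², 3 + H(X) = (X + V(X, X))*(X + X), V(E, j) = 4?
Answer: -15884/9 ≈ -1764.9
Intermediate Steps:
H(X) = -3 + 2*X*(4 + X) (H(X) = -3 + (X + 4)*(X + X) = -3 + (4 + X)*(2*X) = -3 + 2*X*(4 + X))
C(U) = (7 - 4/U)² (C(U) = (-4/U + (-3 + 2*(-5)² + 8*(-5)))² = (-4/U + (-3 + 2*25 - 40))² = (-4/U + (-3 + 50 - 40))² = (-4/U + 7)² = (7 - 4/U)²)
(C(6)*(-4))*11 = (((-4 + 7*6)²/6²)*(-4))*11 = (((-4 + 42)²/36)*(-4))*11 = (((1/36)*38²)*(-4))*11 = (((1/36)*1444)*(-4))*11 = ((361/9)*(-4))*11 = -1444/9*11 = -15884/9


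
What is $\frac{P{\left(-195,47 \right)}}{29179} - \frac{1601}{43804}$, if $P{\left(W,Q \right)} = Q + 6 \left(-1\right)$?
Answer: $- \frac{44919615}{1278156916} \approx -0.035144$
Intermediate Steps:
$P{\left(W,Q \right)} = -6 + Q$ ($P{\left(W,Q \right)} = Q - 6 = -6 + Q$)
$\frac{P{\left(-195,47 \right)}}{29179} - \frac{1601}{43804} = \frac{-6 + 47}{29179} - \frac{1601}{43804} = 41 \cdot \frac{1}{29179} - \frac{1601}{43804} = \frac{41}{29179} - \frac{1601}{43804} = - \frac{44919615}{1278156916}$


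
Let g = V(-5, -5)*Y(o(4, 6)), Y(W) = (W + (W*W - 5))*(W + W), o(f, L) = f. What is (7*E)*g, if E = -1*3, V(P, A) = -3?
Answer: 7560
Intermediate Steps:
E = -3
Y(W) = 2*W*(-5 + W + W**2) (Y(W) = (W + (W**2 - 5))*(2*W) = (W + (-5 + W**2))*(2*W) = (-5 + W + W**2)*(2*W) = 2*W*(-5 + W + W**2))
g = -360 (g = -6*4*(-5 + 4 + 4**2) = -6*4*(-5 + 4 + 16) = -6*4*15 = -3*120 = -360)
(7*E)*g = (7*(-3))*(-360) = -21*(-360) = 7560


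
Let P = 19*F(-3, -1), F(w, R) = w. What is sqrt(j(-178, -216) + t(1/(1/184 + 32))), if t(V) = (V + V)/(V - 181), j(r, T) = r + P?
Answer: I*sqrt(10676251578347)/213145 ≈ 15.33*I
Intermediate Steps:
P = -57 (P = 19*(-3) = -57)
j(r, T) = -57 + r (j(r, T) = r - 57 = -57 + r)
t(V) = 2*V/(-181 + V) (t(V) = (2*V)/(-181 + V) = 2*V/(-181 + V))
sqrt(j(-178, -216) + t(1/(1/184 + 32))) = sqrt((-57 - 178) + 2/((1/184 + 32)*(-181 + 1/(1/184 + 32)))) = sqrt(-235 + 2/((1/184 + 32)*(-181 + 1/(1/184 + 32)))) = sqrt(-235 + 2/((5889/184)*(-181 + 1/(5889/184)))) = sqrt(-235 + 2*(184/5889)/(-181 + 184/5889)) = sqrt(-235 + 2*(184/5889)/(-1065725/5889)) = sqrt(-235 + 2*(184/5889)*(-5889/1065725)) = sqrt(-235 - 368/1065725) = sqrt(-250445743/1065725) = I*sqrt(10676251578347)/213145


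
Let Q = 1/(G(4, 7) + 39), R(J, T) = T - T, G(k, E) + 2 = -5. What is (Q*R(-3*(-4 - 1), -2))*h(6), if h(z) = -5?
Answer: 0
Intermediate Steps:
G(k, E) = -7 (G(k, E) = -2 - 5 = -7)
R(J, T) = 0
Q = 1/32 (Q = 1/(-7 + 39) = 1/32 ≈ 0.031250)
(Q*R(-3*(-4 - 1), -2))*h(6) = ((1/32)*0)*(-5) = 0*(-5) = 0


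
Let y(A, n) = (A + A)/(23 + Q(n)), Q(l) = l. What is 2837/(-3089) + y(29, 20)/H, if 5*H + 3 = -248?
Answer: -31515551/33339577 ≈ -0.94529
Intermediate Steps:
H = -251/5 (H = -3/5 + (1/5)*(-248) = -3/5 - 248/5 = -251/5 ≈ -50.200)
y(A, n) = 2*A/(23 + n) (y(A, n) = (A + A)/(23 + n) = (2*A)/(23 + n) = 2*A/(23 + n))
2837/(-3089) + y(29, 20)/H = 2837/(-3089) + (2*29/(23 + 20))/(-251/5) = 2837*(-1/3089) + (2*29/43)*(-5/251) = -2837/3089 + (2*29*(1/43))*(-5/251) = -2837/3089 + (58/43)*(-5/251) = -2837/3089 - 290/10793 = -31515551/33339577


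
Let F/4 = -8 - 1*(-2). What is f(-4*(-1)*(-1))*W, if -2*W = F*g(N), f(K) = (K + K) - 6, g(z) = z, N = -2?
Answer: 336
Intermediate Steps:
F = -24 (F = 4*(-8 - 1*(-2)) = 4*(-8 + 2) = 4*(-6) = -24)
f(K) = -6 + 2*K (f(K) = 2*K - 6 = -6 + 2*K)
W = -24 (W = -(-12)*(-2) = -1/2*48 = -24)
f(-4*(-1)*(-1))*W = (-6 + 2*(-4*(-1)*(-1)))*(-24) = (-6 + 2*(4*(-1)))*(-24) = (-6 + 2*(-4))*(-24) = (-6 - 8)*(-24) = -14*(-24) = 336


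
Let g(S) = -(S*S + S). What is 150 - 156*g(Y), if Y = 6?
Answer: 6702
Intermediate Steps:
g(S) = -S - S² (g(S) = -(S² + S) = -(S + S²) = -S - S²)
150 - 156*g(Y) = 150 - (-156)*6*(1 + 6) = 150 - (-156)*6*7 = 150 - 156*(-42) = 150 + 6552 = 6702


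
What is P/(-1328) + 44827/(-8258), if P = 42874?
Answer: -103395937/2741656 ≈ -37.713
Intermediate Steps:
P/(-1328) + 44827/(-8258) = 42874/(-1328) + 44827/(-8258) = 42874*(-1/1328) + 44827*(-1/8258) = -21437/664 - 44827/8258 = -103395937/2741656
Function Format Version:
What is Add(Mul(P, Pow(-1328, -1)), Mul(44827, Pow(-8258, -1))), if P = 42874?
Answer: Rational(-103395937, 2741656) ≈ -37.713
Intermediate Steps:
Add(Mul(P, Pow(-1328, -1)), Mul(44827, Pow(-8258, -1))) = Add(Mul(42874, Pow(-1328, -1)), Mul(44827, Pow(-8258, -1))) = Add(Mul(42874, Rational(-1, 1328)), Mul(44827, Rational(-1, 8258))) = Add(Rational(-21437, 664), Rational(-44827, 8258)) = Rational(-103395937, 2741656)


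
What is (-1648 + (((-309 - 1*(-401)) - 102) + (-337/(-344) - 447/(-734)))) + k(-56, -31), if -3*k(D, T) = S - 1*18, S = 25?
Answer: -628239599/378744 ≈ -1658.7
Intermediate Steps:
k(D, T) = -7/3 (k(D, T) = -(25 - 1*18)/3 = -(25 - 18)/3 = -⅓*7 = -7/3)
(-1648 + (((-309 - 1*(-401)) - 102) + (-337/(-344) - 447/(-734)))) + k(-56, -31) = (-1648 + (((-309 - 1*(-401)) - 102) + (-337/(-344) - 447/(-734)))) - 7/3 = (-1648 + (((-309 + 401) - 102) + (-337*(-1/344) - 447*(-1/734)))) - 7/3 = (-1648 + ((92 - 102) + (337/344 + 447/734))) - 7/3 = (-1648 + (-10 + 200563/126248)) - 7/3 = (-1648 - 1061917/126248) - 7/3 = -209118621/126248 - 7/3 = -628239599/378744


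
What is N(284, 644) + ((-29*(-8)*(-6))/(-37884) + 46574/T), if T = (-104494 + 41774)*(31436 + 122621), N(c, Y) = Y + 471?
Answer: 2429535276684123/2178883611520 ≈ 1115.0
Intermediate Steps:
N(c, Y) = 471 + Y
T = -9662455040 (T = -62720*154057 = -9662455040)
N(284, 644) + ((-29*(-8)*(-6))/(-37884) + 46574/T) = (471 + 644) + ((-29*(-8)*(-6))/(-37884) + 46574/(-9662455040)) = 1115 + ((232*(-6))*(-1/37884) + 46574*(-1/9662455040)) = 1115 + (-1392*(-1/37884) - 23287/4831227520) = 1115 + (116/3157 - 23287/4831227520) = 1115 + 80049839323/2178883611520 = 2429535276684123/2178883611520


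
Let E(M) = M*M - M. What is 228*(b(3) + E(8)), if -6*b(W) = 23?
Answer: 11894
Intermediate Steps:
b(W) = -23/6 (b(W) = -⅙*23 = -23/6)
E(M) = M² - M
228*(b(3) + E(8)) = 228*(-23/6 + 8*(-1 + 8)) = 228*(-23/6 + 8*7) = 228*(-23/6 + 56) = 228*(313/6) = 11894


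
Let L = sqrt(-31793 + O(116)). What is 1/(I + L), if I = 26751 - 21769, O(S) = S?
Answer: 4982/24852001 - I*sqrt(31677)/24852001 ≈ 0.00020047 - 7.1616e-6*I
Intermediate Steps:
I = 4982
L = I*sqrt(31677) (L = sqrt(-31793 + 116) = sqrt(-31677) = I*sqrt(31677) ≈ 177.98*I)
1/(I + L) = 1/(4982 + I*sqrt(31677))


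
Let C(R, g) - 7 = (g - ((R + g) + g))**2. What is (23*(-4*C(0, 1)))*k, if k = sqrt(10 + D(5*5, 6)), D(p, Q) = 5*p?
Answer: -2208*sqrt(15) ≈ -8551.5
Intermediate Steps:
k = 3*sqrt(15) (k = sqrt(10 + 5*(5*5)) = sqrt(10 + 5*25) = sqrt(10 + 125) = sqrt(135) = 3*sqrt(15) ≈ 11.619)
C(R, g) = 7 + (-R - g)**2 (C(R, g) = 7 + (g - ((R + g) + g))**2 = 7 + (g - (R + 2*g))**2 = 7 + (g + (-R - 2*g))**2 = 7 + (-R - g)**2)
(23*(-4*C(0, 1)))*k = (23*(-4*(7 + (0 + 1)**2)))*(3*sqrt(15)) = (23*(-4*(7 + 1**2)))*(3*sqrt(15)) = (23*(-4*(7 + 1)))*(3*sqrt(15)) = (23*(-4*8))*(3*sqrt(15)) = (23*(-32))*(3*sqrt(15)) = -2208*sqrt(15)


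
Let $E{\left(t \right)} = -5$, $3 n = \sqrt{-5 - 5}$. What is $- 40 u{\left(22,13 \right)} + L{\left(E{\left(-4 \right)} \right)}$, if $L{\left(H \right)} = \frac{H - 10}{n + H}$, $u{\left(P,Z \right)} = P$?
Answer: $- \frac{41225}{47} + \frac{9 i \sqrt{10}}{47} \approx -877.13 + 0.60554 i$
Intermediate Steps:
$n = \frac{i \sqrt{10}}{3}$ ($n = \frac{\sqrt{-5 - 5}}{3} = \frac{\sqrt{-10}}{3} = \frac{i \sqrt{10}}{3} \approx 1.0541 i$)
$L{\left(H \right)} = \frac{-10 + H}{H + \frac{i \sqrt{10}}{3}}$ ($L{\left(H \right)} = \frac{H - 10}{\frac{i \sqrt{10}}{3} + H} = \frac{-10 + H}{H + \frac{i \sqrt{10}}{3}}$)
$- 40 u{\left(22,13 \right)} + L{\left(E{\left(-4 \right)} \right)} = \left(-40\right) 22 + \frac{3 \left(-10 - 5\right)}{3 \left(-5\right) + i \sqrt{10}} = -880 + 3 \frac{1}{-15 + i \sqrt{10}} \left(-15\right) = -880 - \frac{45}{-15 + i \sqrt{10}}$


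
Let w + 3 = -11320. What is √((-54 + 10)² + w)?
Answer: 3*I*√1043 ≈ 96.886*I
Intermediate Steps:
w = -11323 (w = -3 - 11320 = -11323)
√((-54 + 10)² + w) = √((-54 + 10)² - 11323) = √((-44)² - 11323) = √(1936 - 11323) = √(-9387) = 3*I*√1043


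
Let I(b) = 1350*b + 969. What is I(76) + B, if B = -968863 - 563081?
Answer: -1428375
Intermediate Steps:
I(b) = 969 + 1350*b
B = -1531944
I(76) + B = (969 + 1350*76) - 1531944 = (969 + 102600) - 1531944 = 103569 - 1531944 = -1428375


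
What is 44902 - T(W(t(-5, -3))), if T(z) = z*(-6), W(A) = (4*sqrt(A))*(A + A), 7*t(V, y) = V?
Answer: 44902 - 240*I*sqrt(35)/49 ≈ 44902.0 - 28.977*I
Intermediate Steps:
t(V, y) = V/7
W(A) = 8*A**(3/2) (W(A) = (4*sqrt(A))*(2*A) = 8*A**(3/2))
T(z) = -6*z
44902 - T(W(t(-5, -3))) = 44902 - (-6)*8*((1/7)*(-5))**(3/2) = 44902 - (-6)*8*(-5/7)**(3/2) = 44902 - (-6)*8*(-5*I*sqrt(35)/49) = 44902 - (-6)*(-40*I*sqrt(35)/49) = 44902 - 240*I*sqrt(35)/49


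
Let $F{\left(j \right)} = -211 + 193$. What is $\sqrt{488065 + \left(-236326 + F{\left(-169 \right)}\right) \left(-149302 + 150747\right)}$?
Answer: $i \sqrt{341029015} \approx 18467.0 i$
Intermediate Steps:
$F{\left(j \right)} = -18$
$\sqrt{488065 + \left(-236326 + F{\left(-169 \right)}\right) \left(-149302 + 150747\right)} = \sqrt{488065 + \left(-236326 - 18\right) \left(-149302 + 150747\right)} = \sqrt{488065 - 341517080} = \sqrt{-341029015} = i \sqrt{341029015}$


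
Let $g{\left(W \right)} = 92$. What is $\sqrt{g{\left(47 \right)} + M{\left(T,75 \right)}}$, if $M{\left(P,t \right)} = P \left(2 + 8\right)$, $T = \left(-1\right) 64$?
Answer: $2 i \sqrt{137} \approx 23.409 i$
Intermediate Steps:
$T = -64$
$M{\left(P,t \right)} = 10 P$ ($M{\left(P,t \right)} = P 10 = 10 P$)
$\sqrt{g{\left(47 \right)} + M{\left(T,75 \right)}} = \sqrt{92 + 10 \left(-64\right)} = \sqrt{92 - 640} = \sqrt{-548} = 2 i \sqrt{137}$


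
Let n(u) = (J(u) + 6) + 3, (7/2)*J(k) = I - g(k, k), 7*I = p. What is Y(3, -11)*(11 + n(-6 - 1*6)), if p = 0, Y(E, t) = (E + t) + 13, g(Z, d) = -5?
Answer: 750/7 ≈ 107.14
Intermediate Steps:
Y(E, t) = 13 + E + t
I = 0 (I = (1/7)*0 = 0)
J(k) = 10/7 (J(k) = 2*(0 - 1*(-5))/7 = 2*(0 + 5)/7 = (2/7)*5 = 10/7)
n(u) = 73/7 (n(u) = (10/7 + 6) + 3 = 52/7 + 3 = 73/7)
Y(3, -11)*(11 + n(-6 - 1*6)) = (13 + 3 - 11)*(11 + 73/7) = 5*(150/7) = 750/7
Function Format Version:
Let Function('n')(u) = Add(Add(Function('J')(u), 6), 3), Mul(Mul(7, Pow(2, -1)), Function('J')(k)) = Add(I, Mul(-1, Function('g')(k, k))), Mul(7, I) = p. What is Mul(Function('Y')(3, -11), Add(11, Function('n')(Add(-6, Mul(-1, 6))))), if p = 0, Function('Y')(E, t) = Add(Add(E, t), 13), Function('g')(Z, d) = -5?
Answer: Rational(750, 7) ≈ 107.14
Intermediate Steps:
Function('Y')(E, t) = Add(13, E, t)
I = 0 (I = Mul(Rational(1, 7), 0) = 0)
Function('J')(k) = Rational(10, 7) (Function('J')(k) = Mul(Rational(2, 7), Add(0, Mul(-1, -5))) = Mul(Rational(2, 7), Add(0, 5)) = Mul(Rational(2, 7), 5) = Rational(10, 7))
Function('n')(u) = Rational(73, 7) (Function('n')(u) = Add(Add(Rational(10, 7), 6), 3) = Add(Rational(52, 7), 3) = Rational(73, 7))
Mul(Function('Y')(3, -11), Add(11, Function('n')(Add(-6, Mul(-1, 6))))) = Mul(Add(13, 3, -11), Add(11, Rational(73, 7))) = Mul(5, Rational(150, 7)) = Rational(750, 7)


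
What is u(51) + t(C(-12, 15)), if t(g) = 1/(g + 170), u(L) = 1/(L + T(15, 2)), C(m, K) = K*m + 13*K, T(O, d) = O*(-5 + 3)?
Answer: 206/3885 ≈ 0.053024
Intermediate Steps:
T(O, d) = -2*O (T(O, d) = O*(-2) = -2*O)
C(m, K) = 13*K + K*m
u(L) = 1/(-30 + L) (u(L) = 1/(L - 2*15) = 1/(L - 30) = 1/(-30 + L))
t(g) = 1/(170 + g)
u(51) + t(C(-12, 15)) = 1/(-30 + 51) + 1/(170 + 15*(13 - 12)) = 1/21 + 1/(170 + 15*1) = 1/21 + 1/(170 + 15) = 1/21 + 1/185 = 206/3885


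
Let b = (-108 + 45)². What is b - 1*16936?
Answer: -12967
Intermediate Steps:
b = 3969 (b = (-63)² = 3969)
b - 1*16936 = 3969 - 1*16936 = 3969 - 16936 = -12967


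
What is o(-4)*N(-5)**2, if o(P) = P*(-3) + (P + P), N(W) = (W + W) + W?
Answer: 900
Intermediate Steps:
N(W) = 3*W (N(W) = 2*W + W = 3*W)
o(P) = -P (o(P) = -3*P + 2*P = -P)
o(-4)*N(-5)**2 = (-1*(-4))*(3*(-5))**2 = 4*(-15)**2 = 4*225 = 900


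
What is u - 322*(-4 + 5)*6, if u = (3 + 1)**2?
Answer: -1916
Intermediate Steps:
u = 16 (u = 4**2 = 16)
u - 322*(-4 + 5)*6 = 16 - 322*(-4 + 5)*6 = 16 - 322*6 = 16 - 1932 = -1916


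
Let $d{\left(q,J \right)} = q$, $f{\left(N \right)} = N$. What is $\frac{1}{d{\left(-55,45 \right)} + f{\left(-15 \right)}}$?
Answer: $- \frac{1}{70} \approx -0.014286$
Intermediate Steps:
$\frac{1}{d{\left(-55,45 \right)} + f{\left(-15 \right)}} = \frac{1}{-55 - 15} = \frac{1}{-70} = - \frac{1}{70}$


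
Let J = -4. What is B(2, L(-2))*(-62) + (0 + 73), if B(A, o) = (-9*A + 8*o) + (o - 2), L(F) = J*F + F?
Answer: -2035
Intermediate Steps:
L(F) = -3*F (L(F) = -4*F + F = -3*F)
B(A, o) = -2 - 9*A + 9*o (B(A, o) = (-9*A + 8*o) + (-2 + o) = -2 - 9*A + 9*o)
B(2, L(-2))*(-62) + (0 + 73) = (-2 - 9*2 + 9*(-3*(-2)))*(-62) + (0 + 73) = (-2 - 18 + 9*6)*(-62) + 73 = (-2 - 18 + 54)*(-62) + 73 = 34*(-62) + 73 = -2108 + 73 = -2035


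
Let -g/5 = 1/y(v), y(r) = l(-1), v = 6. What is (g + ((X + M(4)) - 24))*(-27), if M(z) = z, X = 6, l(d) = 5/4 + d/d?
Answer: 438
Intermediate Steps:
l(d) = 9/4 (l(d) = 5*(1/4) + 1 = 5/4 + 1 = 9/4)
y(r) = 9/4
g = -20/9 (g = -5/9/4 = -5*4/9 = -20/9 ≈ -2.2222)
(g + ((X + M(4)) - 24))*(-27) = (-20/9 + ((6 + 4) - 24))*(-27) = (-20/9 + (10 - 24))*(-27) = (-20/9 - 14)*(-27) = -146/9*(-27) = 438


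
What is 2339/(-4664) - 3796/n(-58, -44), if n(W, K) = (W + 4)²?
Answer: -6131267/3400056 ≈ -1.8033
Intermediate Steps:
n(W, K) = (4 + W)²
2339/(-4664) - 3796/n(-58, -44) = 2339/(-4664) - 3796/(4 - 58)² = 2339*(-1/4664) - 3796/((-54)²) = -2339/4664 - 3796/2916 = -2339/4664 - 3796*1/2916 = -2339/4664 - 949/729 = -6131267/3400056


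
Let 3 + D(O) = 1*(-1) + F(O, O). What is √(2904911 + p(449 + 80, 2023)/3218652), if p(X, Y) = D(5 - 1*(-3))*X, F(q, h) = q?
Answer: √208986573727470454/268221 ≈ 1704.4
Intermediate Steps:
D(O) = -4 + O (D(O) = -3 + (1*(-1) + O) = -3 + (-1 + O) = -4 + O)
p(X, Y) = 4*X (p(X, Y) = (-4 + (5 - 1*(-3)))*X = (-4 + (5 + 3))*X = (-4 + 8)*X = 4*X)
√(2904911 + p(449 + 80, 2023)/3218652) = √(2904911 + (4*(449 + 80))/3218652) = √(2904911 + (4*529)*(1/3218652)) = √(2904911 + 2116*(1/3218652)) = √(2904911 + 529/804663) = √(2337474400522/804663) = √208986573727470454/268221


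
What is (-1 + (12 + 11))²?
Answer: 484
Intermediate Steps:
(-1 + (12 + 11))² = (-1 + 23)² = 22² = 484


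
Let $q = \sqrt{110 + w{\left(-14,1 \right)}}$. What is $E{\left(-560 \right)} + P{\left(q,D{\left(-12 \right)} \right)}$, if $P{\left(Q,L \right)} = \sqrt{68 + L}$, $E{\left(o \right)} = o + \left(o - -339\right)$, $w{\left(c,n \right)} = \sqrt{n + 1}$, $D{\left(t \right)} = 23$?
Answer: $-781 + \sqrt{91} \approx -771.46$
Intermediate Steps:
$w{\left(c,n \right)} = \sqrt{1 + n}$
$E{\left(o \right)} = 339 + 2 o$ ($E{\left(o \right)} = o + \left(o + 339\right) = o + \left(339 + o\right) = 339 + 2 o$)
$q = \sqrt{110 + \sqrt{2}}$ ($q = \sqrt{110 + \sqrt{1 + 1}} = \sqrt{110 + \sqrt{2}} \approx 10.555$)
$E{\left(-560 \right)} + P{\left(q,D{\left(-12 \right)} \right)} = \left(339 + 2 \left(-560\right)\right) + \sqrt{68 + 23} = \left(339 - 1120\right) + \sqrt{91} = -781 + \sqrt{91}$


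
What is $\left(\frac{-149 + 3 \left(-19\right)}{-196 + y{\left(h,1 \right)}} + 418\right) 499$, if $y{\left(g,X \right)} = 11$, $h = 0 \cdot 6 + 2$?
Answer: $\frac{38690464}{185} \approx 2.0914 \cdot 10^{5}$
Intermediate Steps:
$h = 2$ ($h = 0 + 2 = 2$)
$\left(\frac{-149 + 3 \left(-19\right)}{-196 + y{\left(h,1 \right)}} + 418\right) 499 = \left(\frac{-149 + 3 \left(-19\right)}{-196 + 11} + 418\right) 499 = \left(\frac{-149 - 57}{-185} + 418\right) 499 = \left(\left(-206\right) \left(- \frac{1}{185}\right) + 418\right) 499 = \left(\frac{206}{185} + 418\right) 499 = \frac{77536}{185} \cdot 499 = \frac{38690464}{185}$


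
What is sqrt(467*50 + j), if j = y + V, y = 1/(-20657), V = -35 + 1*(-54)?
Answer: 6*sqrt(275714990187)/20657 ≈ 152.52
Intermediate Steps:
V = -89 (V = -35 - 54 = -89)
y = -1/20657 ≈ -4.8410e-5
j = -1838474/20657 (j = -1/20657 - 89 = -1838474/20657 ≈ -89.000)
sqrt(467*50 + j) = sqrt(467*50 - 1838474/20657) = sqrt(23350 - 1838474/20657) = sqrt(480502476/20657) = 6*sqrt(275714990187)/20657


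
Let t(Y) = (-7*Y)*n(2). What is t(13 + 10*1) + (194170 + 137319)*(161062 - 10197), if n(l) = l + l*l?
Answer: 50010087019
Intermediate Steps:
n(l) = l + l²
t(Y) = -42*Y (t(Y) = (-7*Y)*(2*(1 + 2)) = (-7*Y)*(2*3) = -7*Y*6 = -42*Y)
t(13 + 10*1) + (194170 + 137319)*(161062 - 10197) = -42*(13 + 10*1) + (194170 + 137319)*(161062 - 10197) = -42*(13 + 10) + 331489*150865 = -42*23 + 50010087985 = -966 + 50010087985 = 50010087019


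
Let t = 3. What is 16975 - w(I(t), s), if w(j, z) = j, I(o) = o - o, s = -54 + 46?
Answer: 16975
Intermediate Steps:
s = -8
I(o) = 0
16975 - w(I(t), s) = 16975 - 1*0 = 16975 + 0 = 16975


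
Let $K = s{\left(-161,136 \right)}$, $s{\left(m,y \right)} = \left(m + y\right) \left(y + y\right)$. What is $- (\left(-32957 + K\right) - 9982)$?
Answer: $49739$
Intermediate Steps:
$s{\left(m,y \right)} = 2 y \left(m + y\right)$ ($s{\left(m,y \right)} = \left(m + y\right) 2 y = 2 y \left(m + y\right)$)
$K = -6800$ ($K = 2 \cdot 136 \left(-161 + 136\right) = 2 \cdot 136 \left(-25\right) = -6800$)
$- (\left(-32957 + K\right) - 9982) = - (\left(-32957 - 6800\right) - 9982) = - (-39757 - 9982) = \left(-1\right) \left(-49739\right) = 49739$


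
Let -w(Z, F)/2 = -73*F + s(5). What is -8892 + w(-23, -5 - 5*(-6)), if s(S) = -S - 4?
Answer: -5224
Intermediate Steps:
s(S) = -4 - S
w(Z, F) = 18 + 146*F (w(Z, F) = -2*(-73*F + (-4 - 1*5)) = -2*(-73*F + (-4 - 5)) = -2*(-73*F - 9) = -2*(-9 - 73*F) = 18 + 146*F)
-8892 + w(-23, -5 - 5*(-6)) = -8892 + (18 + 146*(-5 - 5*(-6))) = -8892 + (18 + 146*(-5 + 30)) = -8892 + (18 + 146*25) = -8892 + (18 + 3650) = -8892 + 3668 = -5224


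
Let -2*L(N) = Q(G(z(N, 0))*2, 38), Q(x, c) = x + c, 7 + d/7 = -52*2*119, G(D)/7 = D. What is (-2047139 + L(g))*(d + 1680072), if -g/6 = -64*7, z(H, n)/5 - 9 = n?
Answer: -3262425050943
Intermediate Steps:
z(H, n) = 45 + 5*n
g = 2688 (g = -(-384)*7 = -6*(-448) = 2688)
G(D) = 7*D
d = -86681 (d = -49 + 7*(-52*2*119) = -49 + 7*(-104*119) = -49 + 7*(-12376) = -49 - 86632 = -86681)
Q(x, c) = c + x
L(N) = -334 (L(N) = -(38 + (7*(45 + 5*0))*2)/2 = -(38 + (7*(45 + 0))*2)/2 = -(38 + (7*45)*2)/2 = -(38 + 315*2)/2 = -(38 + 630)/2 = -1/2*668 = -334)
(-2047139 + L(g))*(d + 1680072) = (-2047139 - 334)*(-86681 + 1680072) = -2047473*1593391 = -3262425050943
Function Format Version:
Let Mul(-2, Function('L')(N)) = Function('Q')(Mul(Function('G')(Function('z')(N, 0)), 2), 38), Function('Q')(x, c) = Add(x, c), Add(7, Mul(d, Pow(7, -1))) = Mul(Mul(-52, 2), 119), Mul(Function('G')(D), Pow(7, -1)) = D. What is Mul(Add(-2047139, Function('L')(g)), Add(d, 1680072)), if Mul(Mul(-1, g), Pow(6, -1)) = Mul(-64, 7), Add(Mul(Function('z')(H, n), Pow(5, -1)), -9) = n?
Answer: -3262425050943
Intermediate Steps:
Function('z')(H, n) = Add(45, Mul(5, n))
g = 2688 (g = Mul(-6, Mul(-64, 7)) = Mul(-6, -448) = 2688)
Function('G')(D) = Mul(7, D)
d = -86681 (d = Add(-49, Mul(7, Mul(Mul(-52, 2), 119))) = Add(-49, Mul(7, Mul(-104, 119))) = Add(-49, Mul(7, -12376)) = Add(-49, -86632) = -86681)
Function('Q')(x, c) = Add(c, x)
Function('L')(N) = -334 (Function('L')(N) = Mul(Rational(-1, 2), Add(38, Mul(Mul(7, Add(45, Mul(5, 0))), 2))) = Mul(Rational(-1, 2), Add(38, Mul(Mul(7, Add(45, 0)), 2))) = Mul(Rational(-1, 2), Add(38, Mul(Mul(7, 45), 2))) = Mul(Rational(-1, 2), Add(38, Mul(315, 2))) = Mul(Rational(-1, 2), Add(38, 630)) = Mul(Rational(-1, 2), 668) = -334)
Mul(Add(-2047139, Function('L')(g)), Add(d, 1680072)) = Mul(Add(-2047139, -334), Add(-86681, 1680072)) = Mul(-2047473, 1593391) = -3262425050943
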